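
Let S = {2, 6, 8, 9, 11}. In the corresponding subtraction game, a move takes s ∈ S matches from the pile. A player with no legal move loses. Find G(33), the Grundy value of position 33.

n :  0  1  2  3  4  5  6  7  8  9 10 11 12 13 14 15 16 17 18 19 20 21 22 23 24 25 26 27 28 29 30 31 32 33
G :  0  0  1  1  0  0  1  1  2  2  3  3  2  2  3  3  4  0  0  1  1  0  0  1  1  2  2  3  3  2  2  3  3  4

4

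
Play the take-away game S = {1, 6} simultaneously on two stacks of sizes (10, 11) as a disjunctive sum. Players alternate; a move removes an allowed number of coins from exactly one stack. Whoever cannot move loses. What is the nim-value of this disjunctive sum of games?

All stacks use S = {1, 6}:
n :  0  1  2  3  4  5  6  7  8  9 10 11
G :  0  1  0  1  0  1  2  0  1  0  1  0
Stack A: G(10) = 1.
Stack B: G(11) = 0.
Combined Grundy value = 1 ⊕ 0 = 1.

1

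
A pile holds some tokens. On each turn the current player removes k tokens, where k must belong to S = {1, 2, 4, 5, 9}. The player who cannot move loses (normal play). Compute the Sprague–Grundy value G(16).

0

G(0) = 0
G(1) = mex{0} = 1
G(2) = mex{1,0} = 2
G(3) = mex{2,1} = 0
G(4) = mex{0,2,0} = 1
G(5) = mex{1,0,1,0} = 2
G(6) = mex{2,1,2,1} = 0
G(7) = mex{0,2,0,2} = 1
G(8) = mex{1,0,1,0} = 2
G(9) = mex{2,1,2,1,0} = 3
G(10) = mex{3,2,0,2,1} = 4
G(11) = mex{4,3,1,0,2} = 5
G(12) = mex{5,4,2,1,0} = 3
G(13) = mex{3,5,3,2,1} = 0
G(14) = mex{0,3,4,3,2} = 1
G(15) = mex{1,0,5,4,0} = 2
G(16) = mex{2,1,3,5,1} = 0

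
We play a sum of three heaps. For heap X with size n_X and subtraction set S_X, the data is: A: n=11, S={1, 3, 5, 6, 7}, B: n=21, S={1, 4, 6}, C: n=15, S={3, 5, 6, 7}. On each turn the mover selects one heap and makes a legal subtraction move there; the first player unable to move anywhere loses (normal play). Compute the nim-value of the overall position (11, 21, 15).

3

Heap A, S = {1, 3, 5, 6, 7}:
n :  0  1  2  3  4  5  6  7  8  9 10 11
G :  0  1  0  1  0  1  2  3  2  3  2  3
G_A(11) = 3.
Heap B, S = {1, 4, 6}:
G(0) = 0
G(1) = mex{0} = 1
G(2) = mex{1} = 0
G(3) = mex{0} = 1
G(4) = mex{1,0} = 2
G(5) = mex{2,1} = 0
G(6) = mex{0,0,0} = 1
G(7) = mex{1,1,1} = 0
G(8) = mex{0,2,0} = 1
G(9) = mex{1,0,1} = 2
G(10) = mex{2,1,2} = 0
G(11) = mex{0,0,0} = 1
G(12) = mex{1,1,1} = 0
G(13) = mex{0,2,0} = 1
G(14) = mex{1,0,1} = 2
G(15) = mex{2,1,2} = 0
G(16) = mex{0,0,0} = 1
G(17) = mex{1,1,1} = 0
G(18) = mex{0,2,0} = 1
G(19) = mex{1,0,1} = 2
G(20) = mex{2,1,2} = 0
G(21) = mex{0,0,0} = 1
G_B(21) = 1.
Heap C, S = {3, 5, 6, 7}:
G(0) = 0
G(1) = mex{} = 0
G(2) = mex{} = 0
G(3) = mex{0} = 1
G(4) = mex{0} = 1
G(5) = mex{0,0} = 1
G(6) = mex{1,0,0} = 2
G(7) = mex{1,0,0,0} = 2
G(8) = mex{1,1,0,0} = 2
G(9) = mex{2,1,1,0} = 3
G(10) = mex{2,1,1,1} = 0
G(11) = mex{2,2,1,1} = 0
G(12) = mex{3,2,2,1} = 0
G(13) = mex{0,2,2,2} = 1
G(14) = mex{0,3,2,2} = 1
G(15) = mex{0,0,3,2} = 1
G_C(15) = 1.
Combined Grundy value = 3 ⊕ 1 ⊕ 1 = 3.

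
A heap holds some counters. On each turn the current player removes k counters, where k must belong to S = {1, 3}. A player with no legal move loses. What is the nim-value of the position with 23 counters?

1

G(0) = 0
G(1) = mex{0} = 1
G(2) = mex{1} = 0
G(3) = mex{0,0} = 1
G(4) = mex{1,1} = 0
G(5) = mex{0,0} = 1
G(6) = mex{1,1} = 0
G(7) = mex{0,0} = 1
G(8) = mex{1,1} = 0
G(9) = mex{0,0} = 1
G(10) = mex{1,1} = 0
G(11) = mex{0,0} = 1
G(12) = mex{1,1} = 0
G(13) = mex{0,0} = 1
G(14) = mex{1,1} = 0
G(15) = mex{0,0} = 1
G(16) = mex{1,1} = 0
G(17) = mex{0,0} = 1
G(18) = mex{1,1} = 0
G(19) = mex{0,0} = 1
G(20) = mex{1,1} = 0
G(21) = mex{0,0} = 1
G(22) = mex{1,1} = 0
G(23) = mex{0,0} = 1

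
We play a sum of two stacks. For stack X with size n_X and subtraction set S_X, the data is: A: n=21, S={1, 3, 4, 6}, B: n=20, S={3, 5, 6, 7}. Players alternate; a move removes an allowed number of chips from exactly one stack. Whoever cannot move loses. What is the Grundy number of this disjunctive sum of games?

Stack A, S = {1, 3, 4, 6}:
n :  0  1  2  3  4  5  6  7  8  9 10 11 12 13 14 15 16 17 18 19 20 21
G :  0  1  0  1  2  3  2  0  1  0  1  2  3  2  0  1  0  1  2  3  2  0
G_A(21) = 0.
Stack B, S = {3, 5, 6, 7}:
n :  0  1  2  3  4  5  6  7  8  9 10 11 12 13 14 15 16 17 18 19 20
G :  0  0  0  1  1  1  2  2  2  3  0  0  0  1  1  1  2  2  2  3  0
G_B(20) = 0.
Combined Grundy value = 0 ⊕ 0 = 0.

0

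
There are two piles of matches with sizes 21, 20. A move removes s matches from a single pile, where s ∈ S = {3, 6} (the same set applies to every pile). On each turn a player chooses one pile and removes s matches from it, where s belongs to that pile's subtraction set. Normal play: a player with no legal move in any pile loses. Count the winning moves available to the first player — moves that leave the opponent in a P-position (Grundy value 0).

2

All piles use S = {3, 6}:
G(0) = 0
G(1) = mex{} = 0
G(2) = mex{} = 0
G(3) = mex{0} = 1
G(4) = mex{0} = 1
G(5) = mex{0} = 1
G(6) = mex{1,0} = 2
G(7) = mex{1,0} = 2
G(8) = mex{1,0} = 2
G(9) = mex{2,1} = 0
G(10) = mex{2,1} = 0
G(11) = mex{2,1} = 0
G(12) = mex{0,2} = 1
G(13) = mex{0,2} = 1
G(14) = mex{0,2} = 1
G(15) = mex{1,0} = 2
G(16) = mex{1,0} = 2
G(17) = mex{1,0} = 2
G(18) = mex{2,1} = 0
G(19) = mex{2,1} = 0
G(20) = mex{2,1} = 0
G(21) = mex{0,2} = 1
Pile A: G(21) = 1.
Pile B: G(20) = 0.
Combined Grundy value = 1 ⊕ 0 = 1.
A winning move leaves total XOR = 0, i.e. changes one component's Grundy value g to g ⊕ X where X is the current total.
Pile A: need g' = 1⊕1 = 0. Options: 21−3→G=0, 21−6→G=2. Hits: 1.
Pile B: need g' = 0⊕1 = 1. Options: 20−3→G=2, 20−6→G=1. Hits: 1.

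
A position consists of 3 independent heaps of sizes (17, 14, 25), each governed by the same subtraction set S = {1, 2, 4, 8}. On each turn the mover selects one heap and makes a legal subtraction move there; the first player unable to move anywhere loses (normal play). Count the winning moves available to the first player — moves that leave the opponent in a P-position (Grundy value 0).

2

All heaps use S = {1, 2, 4, 8}:
G(0) = 0
G(1) = mex{0} = 1
G(2) = mex{1,0} = 2
G(3) = mex{2,1} = 0
G(4) = mex{0,2,0} = 1
G(5) = mex{1,0,1} = 2
G(6) = mex{2,1,2} = 0
G(7) = mex{0,2,0} = 1
G(8) = mex{1,0,1,0} = 2
G(9) = mex{2,1,2,1} = 0
G(10) = mex{0,2,0,2} = 1
G(11) = mex{1,0,1,0} = 2
G(12) = mex{2,1,2,1} = 0
G(13) = mex{0,2,0,2} = 1
G(14) = mex{1,0,1,0} = 2
G(15) = mex{2,1,2,1} = 0
G(16) = mex{0,2,0,2} = 1
G(17) = mex{1,0,1,0} = 2
G(18) = mex{2,1,2,1} = 0
G(19) = mex{0,2,0,2} = 1
G(20) = mex{1,0,1,0} = 2
G(21) = mex{2,1,2,1} = 0
G(22) = mex{0,2,0,2} = 1
G(23) = mex{1,0,1,0} = 2
G(24) = mex{2,1,2,1} = 0
G(25) = mex{0,2,0,2} = 1
Heap A: G(17) = 2.
Heap B: G(14) = 2.
Heap C: G(25) = 1.
Combined Grundy value = 2 ⊕ 2 ⊕ 1 = 1.
A winning move leaves total XOR = 0, i.e. changes one component's Grundy value g to g ⊕ X where X is the current total.
Heap A: need g' = 2⊕1 = 3. Options: 17−1→G=1, 17−2→G=0, 17−4→G=1, 17−8→G=0. Hits: 0.
Heap B: need g' = 2⊕1 = 3. Options: 14−1→G=1, 14−2→G=0, 14−4→G=1, 14−8→G=0. Hits: 0.
Heap C: need g' = 1⊕1 = 0. Options: 25−1→G=0, 25−2→G=2, 25−4→G=0, 25−8→G=2. Hits: 2.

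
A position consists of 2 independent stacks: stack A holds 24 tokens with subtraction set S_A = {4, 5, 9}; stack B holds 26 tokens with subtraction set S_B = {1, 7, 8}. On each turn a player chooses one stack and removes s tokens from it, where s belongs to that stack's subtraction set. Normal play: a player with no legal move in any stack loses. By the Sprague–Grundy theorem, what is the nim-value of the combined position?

1

Stack A, S = {4, 5, 9}:
G(0) = 0
G(1) = mex{} = 0
G(2) = mex{} = 0
G(3) = mex{} = 0
G(4) = mex{0} = 1
G(5) = mex{0,0} = 1
G(6) = mex{0,0} = 1
G(7) = mex{0,0} = 1
G(8) = mex{1,0} = 2
G(9) = mex{1,1,0} = 2
G(10) = mex{1,1,0} = 2
G(11) = mex{1,1,0} = 2
G(12) = mex{2,1,0} = 3
G(13) = mex{2,2,1} = 0
G(14) = mex{2,2,1} = 0
G(15) = mex{2,2,1} = 0
G(16) = mex{3,2,1} = 0
G(17) = mex{0,3,2} = 1
G(18) = mex{0,0,2} = 1
G(19) = mex{0,0,2} = 1
G(20) = mex{0,0,2} = 1
G(21) = mex{1,0,3} = 2
G(22) = mex{1,1,0} = 2
G(23) = mex{1,1,0} = 2
G(24) = mex{1,1,0} = 2
G_A(24) = 2.
Stack B, S = {1, 7, 8}:
n :  0  1  2  3  4  5  6  7  8  9 10 11 12 13 14 15 16 17 18 19 20 21 22 23 24 25 26
G :  0  1  0  1  0  1  0  1  2  3  2  3  2  3  2  0  1  0  1  0  1  0  1  2  3  2  3
G_B(26) = 3.
Combined Grundy value = 2 ⊕ 3 = 1.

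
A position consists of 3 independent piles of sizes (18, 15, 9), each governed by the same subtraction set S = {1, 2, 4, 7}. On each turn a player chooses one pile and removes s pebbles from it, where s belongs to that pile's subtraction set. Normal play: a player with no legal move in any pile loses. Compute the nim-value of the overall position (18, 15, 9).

All piles use S = {1, 2, 4, 7}:
G(0) = 0
G(1) = mex{0} = 1
G(2) = mex{1,0} = 2
G(3) = mex{2,1} = 0
G(4) = mex{0,2,0} = 1
G(5) = mex{1,0,1} = 2
G(6) = mex{2,1,2} = 0
G(7) = mex{0,2,0,0} = 1
G(8) = mex{1,0,1,1} = 2
G(9) = mex{2,1,2,2} = 0
G(10) = mex{0,2,0,0} = 1
G(11) = mex{1,0,1,1} = 2
G(12) = mex{2,1,2,2} = 0
G(13) = mex{0,2,0,0} = 1
G(14) = mex{1,0,1,1} = 2
G(15) = mex{2,1,2,2} = 0
G(16) = mex{0,2,0,0} = 1
G(17) = mex{1,0,1,1} = 2
G(18) = mex{2,1,2,2} = 0
Pile A: G(18) = 0.
Pile B: G(15) = 0.
Pile C: G(9) = 0.
Combined Grundy value = 0 ⊕ 0 ⊕ 0 = 0.

0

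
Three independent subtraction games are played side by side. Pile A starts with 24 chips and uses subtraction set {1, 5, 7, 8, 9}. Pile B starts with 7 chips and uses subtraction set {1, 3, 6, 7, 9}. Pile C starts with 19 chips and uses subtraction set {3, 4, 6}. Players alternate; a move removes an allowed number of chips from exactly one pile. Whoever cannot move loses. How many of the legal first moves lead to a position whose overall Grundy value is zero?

Pile A, S = {1, 5, 7, 8, 9}:
n :  0  1  2  3  4  5  6  7  8  9 10 11 12 13 14 15 16 17 18 19 20 21 22 23 24
G :  0  1  0  1  0  1  0  1  2  3  2  3  2  3  2  3  0  1  0  1  0  1  0  1  2
G_A(24) = 2.
Pile B, S = {1, 3, 6, 7, 9}:
G(0) = 0
G(1) = mex{0} = 1
G(2) = mex{1} = 0
G(3) = mex{0,0} = 1
G(4) = mex{1,1} = 0
G(5) = mex{0,0} = 1
G(6) = mex{1,1,0} = 2
G(7) = mex{2,0,1,0} = 3
G_B(7) = 3.
Pile C, S = {3, 4, 6}:
n :  0  1  2  3  4  5  6  7  8  9 10 11 12 13 14 15 16 17 18 19
G :  0  0  0  1  1  1  2  2  2  0  0  0  1  1  1  2  2  2  0  0
G_C(19) = 0.
Combined Grundy value = 2 ⊕ 3 ⊕ 0 = 1.
A winning move leaves total XOR = 0, i.e. changes one component's Grundy value g to g ⊕ X where X is the current total.
Pile A: need g' = 2⊕1 = 3. Options: 24−1→G=1, 24−5→G=1, 24−7→G=1, 24−8→G=0, 24−9→G=3. Hits: 1.
Pile B: need g' = 3⊕1 = 2. Options: 7−1→G=2, 7−3→G=0, 7−6→G=1, 7−7→G=0. Hits: 1.
Pile C: need g' = 0⊕1 = 1. Options: 19−3→G=2, 19−4→G=2, 19−6→G=1. Hits: 1.

3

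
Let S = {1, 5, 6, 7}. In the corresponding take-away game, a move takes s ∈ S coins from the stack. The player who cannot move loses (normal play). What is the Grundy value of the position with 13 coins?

1

n :  0  1  2  3  4  5  6  7  8  9 10 11 12 13
G :  0  1  0  1  0  1  2  3  2  3  2  3  0  1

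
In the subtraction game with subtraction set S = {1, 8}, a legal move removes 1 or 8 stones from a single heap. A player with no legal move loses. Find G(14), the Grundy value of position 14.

n :  0  1  2  3  4  5  6  7  8  9 10 11 12 13 14
G :  0  1  0  1  0  1  0  1  2  0  1  0  1  0  1

1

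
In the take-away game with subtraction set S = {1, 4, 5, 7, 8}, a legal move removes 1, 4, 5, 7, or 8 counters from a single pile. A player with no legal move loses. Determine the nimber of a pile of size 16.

3

n :  0  1  2  3  4  5  6  7  8  9 10 11 12 13 14 15 16
G :  0  1  0  1  2  3  2  3  4  5  4  0  1  0  1  2  3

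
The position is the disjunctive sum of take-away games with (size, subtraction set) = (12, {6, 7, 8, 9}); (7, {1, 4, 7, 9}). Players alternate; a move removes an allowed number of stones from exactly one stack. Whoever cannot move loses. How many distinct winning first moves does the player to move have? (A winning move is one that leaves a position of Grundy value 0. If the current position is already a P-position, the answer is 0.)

Stack A, S = {6, 7, 8, 9}:
G(0) = 0
G(1) = mex{} = 0
G(2) = mex{} = 0
G(3) = mex{} = 0
G(4) = mex{} = 0
G(5) = mex{} = 0
G(6) = mex{0} = 1
G(7) = mex{0,0} = 1
G(8) = mex{0,0,0} = 1
G(9) = mex{0,0,0,0} = 1
G(10) = mex{0,0,0,0} = 1
G(11) = mex{0,0,0,0} = 1
G(12) = mex{1,0,0,0} = 2
G_A(12) = 2.
Stack B, S = {1, 4, 7, 9}:
n : 0 1 2 3 4 5 6 7
G : 0 1 0 1 2 0 1 2
G_B(7) = 2.
Combined Grundy value = 2 ⊕ 2 = 0.
A winning move leaves total XOR = 0, i.e. changes one component's Grundy value g to g ⊕ X where X is the current total.
Stack A: target g' = 2⊕0 = 2, but every legal move changes the Grundy value (mex property), so 0 moves.
Stack B: target g' = 2⊕0 = 2, but every legal move changes the Grundy value (mex property), so 0 moves.

0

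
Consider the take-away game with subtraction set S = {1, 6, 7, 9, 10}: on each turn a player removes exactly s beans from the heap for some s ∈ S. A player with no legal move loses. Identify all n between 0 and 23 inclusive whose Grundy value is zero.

G(0) = 0
G(1) = mex{0} = 1
G(2) = mex{1} = 0
G(3) = mex{0} = 1
G(4) = mex{1} = 0
G(5) = mex{0} = 1
G(6) = mex{1,0} = 2
G(7) = mex{2,1,0} = 3
G(8) = mex{3,0,1} = 2
G(9) = mex{2,1,0,0} = 3
G(10) = mex{3,0,1,1,0} = 2
G(11) = mex{2,1,0,0,1} = 3
G(12) = mex{3,2,1,1,0} = 4
G(13) = mex{4,3,2,0,1} = 5
G(14) = mex{5,2,3,1,0} = 4
G(15) = mex{4,3,2,2,1} = 0
G(16) = mex{0,2,3,3,2} = 1
G(17) = mex{1,3,2,2,3} = 0
G(18) = mex{0,4,3,3,2} = 1
G(19) = mex{1,5,4,2,3} = 0
G(20) = mex{0,4,5,3,2} = 1
G(21) = mex{1,0,4,4,3} = 2
G(22) = mex{2,1,0,5,4} = 3
G(23) = mex{3,0,1,4,5} = 2
P-positions are exactly the n with G(n) = 0.

0, 2, 4, 15, 17, 19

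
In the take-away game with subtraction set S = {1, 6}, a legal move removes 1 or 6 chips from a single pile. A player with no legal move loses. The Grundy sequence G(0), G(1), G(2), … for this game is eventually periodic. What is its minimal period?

G(0) = 0
G(1) = mex{0} = 1
G(2) = mex{1} = 0
G(3) = mex{0} = 1
G(4) = mex{1} = 0
G(5) = mex{0} = 1
G(6) = mex{1,0} = 2
G(7) = mex{2,1} = 0
G(8) = mex{0,0} = 1
G(9) = mex{1,1} = 0
G(10) = mex{0,0} = 1
G(11) = mex{1,1} = 0
G(12) = mex{0,2} = 1
G(13) = mex{1,0} = 2
G(14) = mex{2,1} = 0
G(15) = mex{0,0} = 1
G(n+7) = G(n) holds for n = 0,…,5 (a full window of length max(S) = 6), so the sequence is purely periodic with period 7.

7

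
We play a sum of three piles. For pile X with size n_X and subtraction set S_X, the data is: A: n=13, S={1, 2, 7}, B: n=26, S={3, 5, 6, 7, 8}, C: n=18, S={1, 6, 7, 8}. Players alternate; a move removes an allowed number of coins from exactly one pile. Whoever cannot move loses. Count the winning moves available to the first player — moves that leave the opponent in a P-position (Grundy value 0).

4

Pile A, S = {1, 2, 7}:
G(0) = 0
G(1) = mex{0} = 1
G(2) = mex{1,0} = 2
G(3) = mex{2,1} = 0
G(4) = mex{0,2} = 1
G(5) = mex{1,0} = 2
G(6) = mex{2,1} = 0
G(7) = mex{0,2,0} = 1
G(8) = mex{1,0,1} = 2
G(9) = mex{2,1,2} = 0
G(10) = mex{0,2,0} = 1
G(11) = mex{1,0,1} = 2
G(12) = mex{2,1,2} = 0
G(13) = mex{0,2,0} = 1
G_A(13) = 1.
Pile B, S = {3, 5, 6, 7, 8}:
G(0) = 0
G(1) = mex{} = 0
G(2) = mex{} = 0
G(3) = mex{0} = 1
G(4) = mex{0} = 1
G(5) = mex{0,0} = 1
G(6) = mex{1,0,0} = 2
G(7) = mex{1,0,0,0} = 2
G(8) = mex{1,1,0,0,0} = 2
G(9) = mex{2,1,1,0,0} = 3
G(10) = mex{2,1,1,1,0} = 3
G(11) = mex{2,2,1,1,1} = 0
G(12) = mex{3,2,2,1,1} = 0
G(13) = mex{3,2,2,2,1} = 0
G(14) = mex{0,3,2,2,2} = 1
G(15) = mex{0,3,3,2,2} = 1
G(16) = mex{0,0,3,3,2} = 1
G(17) = mex{1,0,0,3,3} = 2
G(18) = mex{1,0,0,0,3} = 2
G(19) = mex{1,1,0,0,0} = 2
G(20) = mex{2,1,1,0,0} = 3
G(21) = mex{2,1,1,1,0} = 3
G(22) = mex{2,2,1,1,1} = 0
G(23) = mex{3,2,2,1,1} = 0
G(24) = mex{3,2,2,2,1} = 0
G(25) = mex{0,3,2,2,2} = 1
G(26) = mex{0,3,3,2,2} = 1
G_B(26) = 1.
Pile C, S = {1, 6, 7, 8}:
G(0) = 0
G(1) = mex{0} = 1
G(2) = mex{1} = 0
G(3) = mex{0} = 1
G(4) = mex{1} = 0
G(5) = mex{0} = 1
G(6) = mex{1,0} = 2
G(7) = mex{2,1,0} = 3
G(8) = mex{3,0,1,0} = 2
G(9) = mex{2,1,0,1} = 3
G(10) = mex{3,0,1,0} = 2
G(11) = mex{2,1,0,1} = 3
G(12) = mex{3,2,1,0} = 4
G(13) = mex{4,3,2,1} = 0
G(14) = mex{0,2,3,2} = 1
G(15) = mex{1,3,2,3} = 0
G(16) = mex{0,2,3,2} = 1
G(17) = mex{1,3,2,3} = 0
G(18) = mex{0,4,3,2} = 1
G_C(18) = 1.
Combined Grundy value = 1 ⊕ 1 ⊕ 1 = 1.
A winning move leaves total XOR = 0, i.e. changes one component's Grundy value g to g ⊕ X where X is the current total.
Pile A: need g' = 1⊕1 = 0. Options: 13−1→G=0, 13−2→G=2, 13−7→G=0. Hits: 2.
Pile B: need g' = 1⊕1 = 0. Options: 26−3→G=0, 26−5→G=3, 26−6→G=3, 26−7→G=2, 26−8→G=2. Hits: 1.
Pile C: need g' = 1⊕1 = 0. Options: 18−1→G=0, 18−6→G=4, 18−7→G=3, 18−8→G=2. Hits: 1.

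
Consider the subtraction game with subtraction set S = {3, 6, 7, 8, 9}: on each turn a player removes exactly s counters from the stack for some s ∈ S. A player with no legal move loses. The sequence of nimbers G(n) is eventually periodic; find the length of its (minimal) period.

G(0) = 0
G(1) = mex{} = 0
G(2) = mex{} = 0
G(3) = mex{0} = 1
G(4) = mex{0} = 1
G(5) = mex{0} = 1
G(6) = mex{1,0} = 2
G(7) = mex{1,0,0} = 2
G(8) = mex{1,0,0,0} = 2
G(9) = mex{2,1,0,0,0} = 3
G(10) = mex{2,1,1,0,0} = 3
G(11) = mex{2,1,1,1,0} = 3
G(12) = mex{3,2,1,1,1} = 0
G(13) = mex{3,2,2,1,1} = 0
G(14) = mex{3,2,2,2,1} = 0
G(15) = mex{0,3,2,2,2} = 1
G(16) = mex{0,3,3,2,2} = 1
G(17) = mex{0,3,3,3,2} = 1
G(18) = mex{1,0,3,3,3} = 2
G(19) = mex{1,0,0,3,3} = 2
G(20) = mex{1,0,0,0,3} = 2
G(21) = mex{2,1,0,0,0} = 3
G(22) = mex{2,1,1,0,0} = 3
G(23) = mex{2,1,1,1,0} = 3
G(24) = mex{3,2,1,1,1} = 0
G(25) = mex{3,2,2,1,1} = 0
G(n+12) = G(n) holds for n = 0,…,8 (a full window of length max(S) = 9), so the sequence is purely periodic with period 12.

12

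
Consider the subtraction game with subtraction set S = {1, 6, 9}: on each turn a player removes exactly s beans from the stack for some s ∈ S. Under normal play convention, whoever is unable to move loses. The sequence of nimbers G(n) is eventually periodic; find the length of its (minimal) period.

5

G(0) = 0
G(1) = mex{0} = 1
G(2) = mex{1} = 0
G(3) = mex{0} = 1
G(4) = mex{1} = 0
G(5) = mex{0} = 1
G(6) = mex{1,0} = 2
G(7) = mex{2,1} = 0
G(8) = mex{0,0} = 1
G(9) = mex{1,1,0} = 2
G(10) = mex{2,0,1} = 3
G(11) = mex{3,1,0} = 2
G(12) = mex{2,2,1} = 0
G(13) = mex{0,0,0} = 1
G(14) = mex{1,1,1} = 0
G(15) = mex{0,2,2} = 1
G(16) = mex{1,3,0} = 2
G(17) = mex{2,2,1} = 0
G(18) = mex{0,0,2} = 1
G(19) = mex{1,1,3} = 0
G(20) = mex{0,0,2} = 1
G(21) = mex{1,1,0} = 2
G(22) = mex{2,2,1} = 0
G(23) = mex{0,0,0} = 1
G(24) = mex{1,1,1} = 0
G(25) = mex{0,0,2} = 1
G(26) = mex{1,1,0} = 2
From n = 11 onward G(n+5) = G(n); since this holds over max(S) = 9 consecutive positions the period is 5 (pre-period 11).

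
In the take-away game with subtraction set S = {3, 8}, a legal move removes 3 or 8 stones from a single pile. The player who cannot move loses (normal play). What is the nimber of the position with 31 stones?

n :  0  1  2  3  4  5  6  7  8  9 10 11 12 13 14 15 16 17 18 19 20 21 22 23 24 25 26 27 28 29 30 31
G :  0  0  0  1  1  1  0  0  2  1  1  0  0  0  1  1  1  0  0  2  1  1  0  0  0  1  1  1  0  0  2  1

1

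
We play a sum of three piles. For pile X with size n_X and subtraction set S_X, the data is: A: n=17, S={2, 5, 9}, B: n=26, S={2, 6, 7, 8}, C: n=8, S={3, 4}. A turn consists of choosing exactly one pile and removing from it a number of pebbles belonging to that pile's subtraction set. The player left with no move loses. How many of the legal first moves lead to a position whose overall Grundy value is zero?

Pile A, S = {2, 5, 9}:
G(0) = 0
G(1) = mex{} = 0
G(2) = mex{0} = 1
G(3) = mex{0} = 1
G(4) = mex{1} = 0
G(5) = mex{1,0} = 2
G(6) = mex{0,0} = 1
G(7) = mex{2,1} = 0
G(8) = mex{1,1} = 0
G(9) = mex{0,0,0} = 1
G(10) = mex{0,2,0} = 1
G(11) = mex{1,1,1} = 0
G(12) = mex{1,0,1} = 2
G(13) = mex{0,0,0} = 1
G(14) = mex{2,1,2} = 0
G(15) = mex{1,1,1} = 0
G(16) = mex{0,0,0} = 1
G(17) = mex{0,2,0} = 1
G_A(17) = 1.
Pile B, S = {2, 6, 7, 8}:
G(0) = 0
G(1) = mex{} = 0
G(2) = mex{0} = 1
G(3) = mex{0} = 1
G(4) = mex{1} = 0
G(5) = mex{1} = 0
G(6) = mex{0,0} = 1
G(7) = mex{0,0,0} = 1
G(8) = mex{1,1,0,0} = 2
G(9) = mex{1,1,1,0} = 2
G(10) = mex{2,0,1,1} = 3
G(11) = mex{2,0,0,1} = 3
G(12) = mex{3,1,0,0} = 2
G(13) = mex{3,1,1,0} = 2
G(14) = mex{2,2,1,1} = 0
G(15) = mex{2,2,2,1} = 0
G(16) = mex{0,3,2,2} = 1
G(17) = mex{0,3,3,2} = 1
G(18) = mex{1,2,3,3} = 0
G(19) = mex{1,2,2,3} = 0
G(20) = mex{0,0,2,2} = 1
G(21) = mex{0,0,0,2} = 1
G(22) = mex{1,1,0,0} = 2
G(23) = mex{1,1,1,0} = 2
G(24) = mex{2,0,1,1} = 3
G(25) = mex{2,0,0,1} = 3
G(26) = mex{3,1,0,0} = 2
G_B(26) = 2.
Pile C, S = {3, 4}:
G(0) = 0
G(1) = mex{} = 0
G(2) = mex{} = 0
G(3) = mex{0} = 1
G(4) = mex{0,0} = 1
G(5) = mex{0,0} = 1
G(6) = mex{1,0} = 2
G(7) = mex{1,1} = 0
G(8) = mex{1,1} = 0
G_C(8) = 0.
Combined Grundy value = 1 ⊕ 2 ⊕ 0 = 3.
A winning move leaves total XOR = 0, i.e. changes one component's Grundy value g to g ⊕ X where X is the current total.
Pile A: need g' = 1⊕3 = 2. Options: 17−2→G=0, 17−5→G=2, 17−9→G=0. Hits: 1.
Pile B: need g' = 2⊕3 = 1. Options: 26−2→G=3, 26−6→G=1, 26−7→G=0, 26−8→G=0. Hits: 1.
Pile C: need g' = 0⊕3 = 3. Options: 8−3→G=1, 8−4→G=1. Hits: 0.

2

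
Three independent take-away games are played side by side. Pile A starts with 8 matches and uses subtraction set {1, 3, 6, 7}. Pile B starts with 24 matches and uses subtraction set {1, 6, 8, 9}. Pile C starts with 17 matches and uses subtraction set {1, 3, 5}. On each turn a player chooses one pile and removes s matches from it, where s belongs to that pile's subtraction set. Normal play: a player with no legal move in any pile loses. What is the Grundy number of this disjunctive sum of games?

Pile A, S = {1, 3, 6, 7}:
n : 0 1 2 3 4 5 6 7 8
G : 0 1 0 1 0 1 2 3 2
G_A(8) = 2.
Pile B, S = {1, 6, 8, 9}:
G(0) = 0
G(1) = mex{0} = 1
G(2) = mex{1} = 0
G(3) = mex{0} = 1
G(4) = mex{1} = 0
G(5) = mex{0} = 1
G(6) = mex{1,0} = 2
G(7) = mex{2,1} = 0
G(8) = mex{0,0,0} = 1
G(9) = mex{1,1,1,0} = 2
G(10) = mex{2,0,0,1} = 3
G(11) = mex{3,1,1,0} = 2
G(12) = mex{2,2,0,1} = 3
G(13) = mex{3,0,1,0} = 2
G(14) = mex{2,1,2,1} = 0
G(15) = mex{0,2,0,2} = 1
G(16) = mex{1,3,1,0} = 2
G(17) = mex{2,2,2,1} = 0
G(18) = mex{0,3,3,2} = 1
G(19) = mex{1,2,2,3} = 0
G(20) = mex{0,0,3,2} = 1
G(21) = mex{1,1,2,3} = 0
G(22) = mex{0,2,0,2} = 1
G(23) = mex{1,0,1,0} = 2
G(24) = mex{2,1,2,1} = 0
G_B(24) = 0.
Pile C, S = {1, 3, 5}:
G(0) = 0
G(1) = mex{0} = 1
G(2) = mex{1} = 0
G(3) = mex{0,0} = 1
G(4) = mex{1,1} = 0
G(5) = mex{0,0,0} = 1
G(6) = mex{1,1,1} = 0
G(7) = mex{0,0,0} = 1
G(8) = mex{1,1,1} = 0
G(9) = mex{0,0,0} = 1
G(10) = mex{1,1,1} = 0
G(11) = mex{0,0,0} = 1
G(12) = mex{1,1,1} = 0
G(13) = mex{0,0,0} = 1
G(14) = mex{1,1,1} = 0
G(15) = mex{0,0,0} = 1
G(16) = mex{1,1,1} = 0
G(17) = mex{0,0,0} = 1
G_C(17) = 1.
Combined Grundy value = 2 ⊕ 0 ⊕ 1 = 3.

3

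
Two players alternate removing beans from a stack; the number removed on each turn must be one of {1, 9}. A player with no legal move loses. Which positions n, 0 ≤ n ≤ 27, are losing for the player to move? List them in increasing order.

n :  0  1  2  3  4  5  6  7  8  9 10 11 12 13 14 15 16 17 18 19 20 21 22 23 24 25 26 27
G :  0  1  0  1  0  1  0  1  0  1  0  1  0  1  0  1  0  1  0  1  0  1  0  1  0  1  0  1
P-positions are exactly the n with G(n) = 0.

0, 2, 4, 6, 8, 10, 12, 14, 16, 18, 20, 22, 24, 26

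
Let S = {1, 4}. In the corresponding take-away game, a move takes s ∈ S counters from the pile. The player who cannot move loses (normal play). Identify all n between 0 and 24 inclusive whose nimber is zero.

0, 2, 5, 7, 10, 12, 15, 17, 20, 22

n :  0  1  2  3  4  5  6  7  8  9 10 11 12 13 14 15 16 17 18 19 20 21 22 23 24
G :  0  1  0  1  2  0  1  0  1  2  0  1  0  1  2  0  1  0  1  2  0  1  0  1  2
P-positions are exactly the n with G(n) = 0.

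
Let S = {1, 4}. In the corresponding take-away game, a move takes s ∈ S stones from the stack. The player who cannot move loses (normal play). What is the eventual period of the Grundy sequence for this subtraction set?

5

G(0) = 0
G(1) = mex{0} = 1
G(2) = mex{1} = 0
G(3) = mex{0} = 1
G(4) = mex{1,0} = 2
G(5) = mex{2,1} = 0
G(6) = mex{0,0} = 1
G(7) = mex{1,1} = 0
G(8) = mex{0,2} = 1
G(9) = mex{1,0} = 2
G(10) = mex{2,1} = 0
G(11) = mex{0,0} = 1
G(12) = mex{1,1} = 0
G(13) = mex{0,2} = 1
G(14) = mex{1,0} = 2
G(n+5) = G(n) holds for n = 0,…,3 (a full window of length max(S) = 4), so the sequence is purely periodic with period 5.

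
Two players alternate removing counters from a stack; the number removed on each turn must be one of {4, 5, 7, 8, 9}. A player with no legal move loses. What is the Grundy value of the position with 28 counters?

0

n :  0  1  2  3  4  5  6  7  8  9 10 11 12 13 14 15 16 17 18 19 20 21 22 23 24 25 26 27 28
G :  0  0  0  0  1  1  1  1  2  2  2  2  3  0  0  0  0  1  1  1  1  2  2  2  2  3  0  0  0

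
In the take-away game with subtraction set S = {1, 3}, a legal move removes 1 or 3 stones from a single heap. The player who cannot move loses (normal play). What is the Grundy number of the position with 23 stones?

n :  0  1  2  3  4  5  6  7  8  9 10 11 12 13 14 15 16 17 18 19 20 21 22 23
G :  0  1  0  1  0  1  0  1  0  1  0  1  0  1  0  1  0  1  0  1  0  1  0  1

1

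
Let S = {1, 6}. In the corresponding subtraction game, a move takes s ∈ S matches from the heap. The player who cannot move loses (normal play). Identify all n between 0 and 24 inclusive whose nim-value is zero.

0, 2, 4, 7, 9, 11, 14, 16, 18, 21, 23

n :  0  1  2  3  4  5  6  7  8  9 10 11 12 13 14 15 16 17 18 19 20 21 22 23 24
G :  0  1  0  1  0  1  2  0  1  0  1  0  1  2  0  1  0  1  0  1  2  0  1  0  1
P-positions are exactly the n with G(n) = 0.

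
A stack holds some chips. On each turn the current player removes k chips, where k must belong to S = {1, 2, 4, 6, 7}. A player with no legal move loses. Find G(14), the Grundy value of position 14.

3

G(0) = 0
G(1) = mex{0} = 1
G(2) = mex{1,0} = 2
G(3) = mex{2,1} = 0
G(4) = mex{0,2,0} = 1
G(5) = mex{1,0,1} = 2
G(6) = mex{2,1,2,0} = 3
G(7) = mex{3,2,0,1,0} = 4
G(8) = mex{4,3,1,2,1} = 0
G(9) = mex{0,4,2,0,2} = 1
G(10) = mex{1,0,3,1,0} = 2
G(11) = mex{2,1,4,2,1} = 0
G(12) = mex{0,2,0,3,2} = 1
G(13) = mex{1,0,1,4,3} = 2
G(14) = mex{2,1,2,0,4} = 3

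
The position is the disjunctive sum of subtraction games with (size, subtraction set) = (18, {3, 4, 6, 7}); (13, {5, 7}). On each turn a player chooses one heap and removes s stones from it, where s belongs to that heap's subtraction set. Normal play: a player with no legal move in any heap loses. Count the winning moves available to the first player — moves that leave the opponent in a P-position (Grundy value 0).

Heap A, S = {3, 4, 6, 7}:
G(0) = 0
G(1) = mex{} = 0
G(2) = mex{} = 0
G(3) = mex{0} = 1
G(4) = mex{0,0} = 1
G(5) = mex{0,0} = 1
G(6) = mex{1,0,0} = 2
G(7) = mex{1,1,0,0} = 2
G(8) = mex{1,1,0,0} = 2
G(9) = mex{2,1,1,0} = 3
G(10) = mex{2,2,1,1} = 0
G(11) = mex{2,2,1,1} = 0
G(12) = mex{3,2,2,1} = 0
G(13) = mex{0,3,2,2} = 1
G(14) = mex{0,0,2,2} = 1
G(15) = mex{0,0,3,2} = 1
G(16) = mex{1,0,0,3} = 2
G(17) = mex{1,1,0,0} = 2
G(18) = mex{1,1,0,0} = 2
G_A(18) = 2.
Heap B, S = {5, 7}:
n :  0  1  2  3  4  5  6  7  8  9 10 11 12 13
G :  0  0  0  0  0  1  1  1  1  1  2  2  0  0
G_B(13) = 0.
Combined Grundy value = 2 ⊕ 0 = 2.
A winning move leaves total XOR = 0, i.e. changes one component's Grundy value g to g ⊕ X where X is the current total.
Heap A: need g' = 2⊕2 = 0. Options: 18−3→G=1, 18−4→G=1, 18−6→G=0, 18−7→G=0. Hits: 2.
Heap B: need g' = 0⊕2 = 2. Options: 13−5→G=1, 13−7→G=1. Hits: 0.

2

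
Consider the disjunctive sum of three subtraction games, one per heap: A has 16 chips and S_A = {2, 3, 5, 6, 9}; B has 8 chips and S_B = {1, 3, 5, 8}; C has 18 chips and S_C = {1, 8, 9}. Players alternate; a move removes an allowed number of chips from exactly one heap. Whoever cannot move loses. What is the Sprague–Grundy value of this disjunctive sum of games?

Heap A, S = {2, 3, 5, 6, 9}:
G(0) = 0
G(1) = mex{} = 0
G(2) = mex{0} = 1
G(3) = mex{0,0} = 1
G(4) = mex{1,0} = 2
G(5) = mex{1,1,0} = 2
G(6) = mex{2,1,0,0} = 3
G(7) = mex{2,2,1,0} = 3
G(8) = mex{3,2,1,1} = 0
G(9) = mex{3,3,2,1,0} = 4
G(10) = mex{0,3,2,2,0} = 1
G(11) = mex{4,0,3,2,1} = 5
G(12) = mex{1,4,3,3,1} = 0
G(13) = mex{5,1,0,3,2} = 4
G(14) = mex{0,5,4,0,2} = 1
G(15) = mex{4,0,1,4,3} = 2
G(16) = mex{1,4,5,1,3} = 0
G_A(16) = 0.
Heap B, S = {1, 3, 5, 8}:
G(0) = 0
G(1) = mex{0} = 1
G(2) = mex{1} = 0
G(3) = mex{0,0} = 1
G(4) = mex{1,1} = 0
G(5) = mex{0,0,0} = 1
G(6) = mex{1,1,1} = 0
G(7) = mex{0,0,0} = 1
G(8) = mex{1,1,1,0} = 2
G_B(8) = 2.
Heap C, S = {1, 8, 9}:
G(0) = 0
G(1) = mex{0} = 1
G(2) = mex{1} = 0
G(3) = mex{0} = 1
G(4) = mex{1} = 0
G(5) = mex{0} = 1
G(6) = mex{1} = 0
G(7) = mex{0} = 1
G(8) = mex{1,0} = 2
G(9) = mex{2,1,0} = 3
G(10) = mex{3,0,1} = 2
G(11) = mex{2,1,0} = 3
G(12) = mex{3,0,1} = 2
G(13) = mex{2,1,0} = 3
G(14) = mex{3,0,1} = 2
G(15) = mex{2,1,0} = 3
G(16) = mex{3,2,1} = 0
G(17) = mex{0,3,2} = 1
G(18) = mex{1,2,3} = 0
G_C(18) = 0.
Combined Grundy value = 0 ⊕ 2 ⊕ 0 = 2.

2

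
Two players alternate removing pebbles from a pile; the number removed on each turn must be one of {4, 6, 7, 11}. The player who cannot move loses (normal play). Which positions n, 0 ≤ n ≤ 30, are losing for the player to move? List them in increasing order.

n :  0  1  2  3  4  5  6  7  8  9 10 11 12 13 14 15 16 17 18 19 20 21 22 23 24 25 26 27 28 29 30
G :  0  0  0  0  1  1  1  1  2  2  2  2  3  3  3  0  0  0  0  1  1  1  1  2  2  2  2  3  3  3  0
P-positions are exactly the n with G(n) = 0.

0, 1, 2, 3, 15, 16, 17, 18, 30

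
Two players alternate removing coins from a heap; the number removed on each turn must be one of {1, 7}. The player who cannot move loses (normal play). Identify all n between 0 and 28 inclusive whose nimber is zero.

n :  0  1  2  3  4  5  6  7  8  9 10 11 12 13 14 15 16 17 18 19 20 21 22 23 24 25 26 27 28
G :  0  1  0  1  0  1  0  1  0  1  0  1  0  1  0  1  0  1  0  1  0  1  0  1  0  1  0  1  0
P-positions are exactly the n with G(n) = 0.

0, 2, 4, 6, 8, 10, 12, 14, 16, 18, 20, 22, 24, 26, 28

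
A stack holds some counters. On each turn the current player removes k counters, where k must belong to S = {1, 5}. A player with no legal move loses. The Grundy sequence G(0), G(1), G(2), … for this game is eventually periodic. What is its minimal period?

2

G(0) = 0
G(1) = mex{0} = 1
G(2) = mex{1} = 0
G(3) = mex{0} = 1
G(4) = mex{1} = 0
G(5) = mex{0,0} = 1
G(6) = mex{1,1} = 0
G(7) = mex{0,0} = 1
G(8) = mex{1,1} = 0
G(9) = mex{0,0} = 1
G(10) = mex{1,1} = 0
G(11) = mex{0,0} = 1
G(12) = mex{1,1} = 0
G(13) = mex{0,0} = 1
G(14) = mex{1,1} = 0
G(n+2) = G(n) holds for n = 0,…,4 (a full window of length max(S) = 5), so the sequence is purely periodic with period 2.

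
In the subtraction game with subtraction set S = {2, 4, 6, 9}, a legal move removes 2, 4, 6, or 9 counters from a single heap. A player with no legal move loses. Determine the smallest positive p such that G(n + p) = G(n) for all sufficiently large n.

8

n :  0  1  2  3  4  5  6  7  8  9 10 11 12 13 14 15 16 17 18 19 20 21 22 23 24 25 26 27 28
G :  0  0  1  1  2  2  3  3  0  4  1  0  2  1  3  2  0  3  1  0  2  1  3  2  0  3  1  0  2
From n = 10 onward G(n+8) = G(n); since this holds over max(S) = 9 consecutive positions the period is 8 (pre-period 10).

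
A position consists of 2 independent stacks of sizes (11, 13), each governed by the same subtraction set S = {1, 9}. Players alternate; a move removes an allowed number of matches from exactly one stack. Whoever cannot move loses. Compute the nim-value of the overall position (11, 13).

All stacks use S = {1, 9}:
G(0) = 0
G(1) = mex{0} = 1
G(2) = mex{1} = 0
G(3) = mex{0} = 1
G(4) = mex{1} = 0
G(5) = mex{0} = 1
G(6) = mex{1} = 0
G(7) = mex{0} = 1
G(8) = mex{1} = 0
G(9) = mex{0,0} = 1
G(10) = mex{1,1} = 0
G(11) = mex{0,0} = 1
G(12) = mex{1,1} = 0
G(13) = mex{0,0} = 1
Stack A: G(11) = 1.
Stack B: G(13) = 1.
Combined Grundy value = 1 ⊕ 1 = 0.

0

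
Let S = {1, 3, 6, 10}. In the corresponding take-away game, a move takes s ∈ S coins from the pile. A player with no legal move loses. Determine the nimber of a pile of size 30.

n :  0  1  2  3  4  5  6  7  8  9 10 11 12 13 14 15 16 17 18 19 20 21 22 23 24 25 26 27 28 29 30
G :  0  1  0  1  0  1  2  3  2  0  1  0  1  0  1  2  3  2  0  1  0  1  0  1  2  3  2  0  1  0  1

1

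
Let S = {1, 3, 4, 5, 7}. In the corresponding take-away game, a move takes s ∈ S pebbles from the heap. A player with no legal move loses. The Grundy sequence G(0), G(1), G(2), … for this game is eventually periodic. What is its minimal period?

G(0) = 0
G(1) = mex{0} = 1
G(2) = mex{1} = 0
G(3) = mex{0,0} = 1
G(4) = mex{1,1,0} = 2
G(5) = mex{2,0,1,0} = 3
G(6) = mex{3,1,0,1} = 2
G(7) = mex{2,2,1,0,0} = 3
G(8) = mex{3,3,2,1,1} = 0
G(9) = mex{0,2,3,2,0} = 1
G(10) = mex{1,3,2,3,1} = 0
G(11) = mex{0,0,3,2,2} = 1
G(12) = mex{1,1,0,3,3} = 2
G(13) = mex{2,0,1,0,2} = 3
G(14) = mex{3,1,0,1,3} = 2
G(15) = mex{2,2,1,0,0} = 3
G(16) = mex{3,3,2,1,1} = 0
G(17) = mex{0,2,3,2,0} = 1
G(n+8) = G(n) holds for n = 0,…,6 (a full window of length max(S) = 7), so the sequence is purely periodic with period 8.

8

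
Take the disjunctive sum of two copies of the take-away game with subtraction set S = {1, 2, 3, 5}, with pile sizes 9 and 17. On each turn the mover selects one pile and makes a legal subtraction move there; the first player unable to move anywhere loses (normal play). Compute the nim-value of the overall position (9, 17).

0

All piles use S = {1, 2, 3, 5}:
G(0) = 0
G(1) = mex{0} = 1
G(2) = mex{1,0} = 2
G(3) = mex{2,1,0} = 3
G(4) = mex{3,2,1} = 0
G(5) = mex{0,3,2,0} = 1
G(6) = mex{1,0,3,1} = 2
G(7) = mex{2,1,0,2} = 3
G(8) = mex{3,2,1,3} = 0
G(9) = mex{0,3,2,0} = 1
G(10) = mex{1,0,3,1} = 2
G(11) = mex{2,1,0,2} = 3
G(12) = mex{3,2,1,3} = 0
G(13) = mex{0,3,2,0} = 1
G(14) = mex{1,0,3,1} = 2
G(15) = mex{2,1,0,2} = 3
G(16) = mex{3,2,1,3} = 0
G(17) = mex{0,3,2,0} = 1
Pile A: G(9) = 1.
Pile B: G(17) = 1.
Combined Grundy value = 1 ⊕ 1 = 0.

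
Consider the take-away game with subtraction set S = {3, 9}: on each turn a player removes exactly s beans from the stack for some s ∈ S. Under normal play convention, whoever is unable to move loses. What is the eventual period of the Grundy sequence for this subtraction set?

6

n :  0  1  2  3  4  5  6  7  8  9 10 11 12 13 14 15 16
G :  0  0  0  1  1  1  0  0  0  1  1  1  0  0  0  1  1
G(n+6) = G(n) holds for n = 0,…,8 (a full window of length max(S) = 9), so the sequence is purely periodic with period 6.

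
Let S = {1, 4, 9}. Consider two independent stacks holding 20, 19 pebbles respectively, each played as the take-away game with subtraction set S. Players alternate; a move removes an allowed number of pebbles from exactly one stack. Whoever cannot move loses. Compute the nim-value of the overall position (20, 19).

All stacks use S = {1, 4, 9}:
n :  0  1  2  3  4  5  6  7  8  9 10 11 12 13 14 15 16 17 18 19 20
G :  0  1  0  1  2  0  1  0  1  2  0  1  0  1  2  0  1  0  1  2  0
Stack A: G(20) = 0.
Stack B: G(19) = 2.
Combined Grundy value = 0 ⊕ 2 = 2.

2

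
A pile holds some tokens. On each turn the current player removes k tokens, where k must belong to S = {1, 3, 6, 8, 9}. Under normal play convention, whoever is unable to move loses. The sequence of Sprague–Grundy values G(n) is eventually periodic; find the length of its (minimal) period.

14

n :  0  1  2  3  4  5  6  7  8  9 10 11 12 13 14 15 16 17 18 19 20 21 22 23 24 25 26 27 28 29
G :  0  1  0  1  0  1  2  3  2  3  2  3  4  5  0  1  0  1  0  1  2  3  2  3  2  3  4  5  0  1
G(n+14) = G(n) holds for n = 0,…,8 (a full window of length max(S) = 9), so the sequence is purely periodic with period 14.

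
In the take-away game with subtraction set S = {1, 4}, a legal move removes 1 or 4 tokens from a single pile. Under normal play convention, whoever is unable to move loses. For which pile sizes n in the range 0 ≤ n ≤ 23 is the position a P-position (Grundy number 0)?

n :  0  1  2  3  4  5  6  7  8  9 10 11 12 13 14 15 16 17 18 19 20 21 22 23
G :  0  1  0  1  2  0  1  0  1  2  0  1  0  1  2  0  1  0  1  2  0  1  0  1
P-positions are exactly the n with G(n) = 0.

0, 2, 5, 7, 10, 12, 15, 17, 20, 22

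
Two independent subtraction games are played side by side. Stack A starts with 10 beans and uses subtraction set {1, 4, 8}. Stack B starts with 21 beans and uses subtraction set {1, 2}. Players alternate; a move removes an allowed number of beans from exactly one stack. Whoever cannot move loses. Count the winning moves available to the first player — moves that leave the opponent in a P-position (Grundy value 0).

1

Stack A, S = {1, 4, 8}:
G(0) = 0
G(1) = mex{0} = 1
G(2) = mex{1} = 0
G(3) = mex{0} = 1
G(4) = mex{1,0} = 2
G(5) = mex{2,1} = 0
G(6) = mex{0,0} = 1
G(7) = mex{1,1} = 0
G(8) = mex{0,2,0} = 1
G(9) = mex{1,0,1} = 2
G(10) = mex{2,1,0} = 3
G_A(10) = 3.
Stack B, S = {1, 2}:
n :  0  1  2  3  4  5  6  7  8  9 10 11 12 13 14 15 16 17 18 19 20 21
G :  0  1  2  0  1  2  0  1  2  0  1  2  0  1  2  0  1  2  0  1  2  0
G_B(21) = 0.
Combined Grundy value = 3 ⊕ 0 = 3.
A winning move leaves total XOR = 0, i.e. changes one component's Grundy value g to g ⊕ X where X is the current total.
Stack A: need g' = 3⊕3 = 0. Options: 10−1→G=2, 10−4→G=1, 10−8→G=0. Hits: 1.
Stack B: need g' = 0⊕3 = 3. Options: 21−1→G=2, 21−2→G=1. Hits: 0.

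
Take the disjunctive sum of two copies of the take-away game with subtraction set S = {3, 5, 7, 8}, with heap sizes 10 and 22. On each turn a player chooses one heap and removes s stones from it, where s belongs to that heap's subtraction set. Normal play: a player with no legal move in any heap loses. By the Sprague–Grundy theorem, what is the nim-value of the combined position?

3

All heaps use S = {3, 5, 7, 8}:
G(0) = 0
G(1) = mex{} = 0
G(2) = mex{} = 0
G(3) = mex{0} = 1
G(4) = mex{0} = 1
G(5) = mex{0,0} = 1
G(6) = mex{1,0} = 2
G(7) = mex{1,0,0} = 2
G(8) = mex{1,1,0,0} = 2
G(9) = mex{2,1,0,0} = 3
G(10) = mex{2,1,1,0} = 3
G(11) = mex{2,2,1,1} = 0
G(12) = mex{3,2,1,1} = 0
G(13) = mex{3,2,2,1} = 0
G(14) = mex{0,3,2,2} = 1
G(15) = mex{0,3,2,2} = 1
G(16) = mex{0,0,3,2} = 1
G(17) = mex{1,0,3,3} = 2
G(18) = mex{1,0,0,3} = 2
G(19) = mex{1,1,0,0} = 2
G(20) = mex{2,1,0,0} = 3
G(21) = mex{2,1,1,0} = 3
G(22) = mex{2,2,1,1} = 0
Heap A: G(10) = 3.
Heap B: G(22) = 0.
Combined Grundy value = 3 ⊕ 0 = 3.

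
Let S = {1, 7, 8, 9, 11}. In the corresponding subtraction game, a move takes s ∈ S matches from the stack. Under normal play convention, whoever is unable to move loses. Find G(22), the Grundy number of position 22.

G(0) = 0
G(1) = mex{0} = 1
G(2) = mex{1} = 0
G(3) = mex{0} = 1
G(4) = mex{1} = 0
G(5) = mex{0} = 1
G(6) = mex{1} = 0
G(7) = mex{0,0} = 1
G(8) = mex{1,1,0} = 2
G(9) = mex{2,0,1,0} = 3
G(10) = mex{3,1,0,1} = 2
G(11) = mex{2,0,1,0,0} = 3
G(12) = mex{3,1,0,1,1} = 2
G(13) = mex{2,0,1,0,0} = 3
G(14) = mex{3,1,0,1,1} = 2
G(15) = mex{2,2,1,0,0} = 3
G(16) = mex{3,3,2,1,1} = 0
G(17) = mex{0,2,3,2,0} = 1
G(18) = mex{1,3,2,3,1} = 0
G(19) = mex{0,2,3,2,2} = 1
G(20) = mex{1,3,2,3,3} = 0
G(21) = mex{0,2,3,2,2} = 1
G(22) = mex{1,3,2,3,3} = 0

0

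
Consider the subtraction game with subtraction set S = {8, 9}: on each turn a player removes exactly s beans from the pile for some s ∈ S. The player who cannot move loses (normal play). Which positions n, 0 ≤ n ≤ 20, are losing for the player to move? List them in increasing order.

G(0) = 0
G(1) = mex{} = 0
G(2) = mex{} = 0
G(3) = mex{} = 0
G(4) = mex{} = 0
G(5) = mex{} = 0
G(6) = mex{} = 0
G(7) = mex{} = 0
G(8) = mex{0} = 1
G(9) = mex{0,0} = 1
G(10) = mex{0,0} = 1
G(11) = mex{0,0} = 1
G(12) = mex{0,0} = 1
G(13) = mex{0,0} = 1
G(14) = mex{0,0} = 1
G(15) = mex{0,0} = 1
G(16) = mex{1,0} = 2
G(17) = mex{1,1} = 0
G(18) = mex{1,1} = 0
G(19) = mex{1,1} = 0
G(20) = mex{1,1} = 0
P-positions are exactly the n with G(n) = 0.

0, 1, 2, 3, 4, 5, 6, 7, 17, 18, 19, 20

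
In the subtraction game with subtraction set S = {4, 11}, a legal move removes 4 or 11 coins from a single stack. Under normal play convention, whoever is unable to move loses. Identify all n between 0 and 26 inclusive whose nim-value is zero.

n :  0  1  2  3  4  5  6  7  8  9 10 11 12 13 14 15 16 17 18 19 20 21 22 23 24 25 26
G :  0  0  0  0  1  1  1  1  0  0  0  2  1  1  1  0  0  0  0  1  1  1  1  0  0  0  2
P-positions are exactly the n with G(n) = 0.

0, 1, 2, 3, 8, 9, 10, 15, 16, 17, 18, 23, 24, 25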